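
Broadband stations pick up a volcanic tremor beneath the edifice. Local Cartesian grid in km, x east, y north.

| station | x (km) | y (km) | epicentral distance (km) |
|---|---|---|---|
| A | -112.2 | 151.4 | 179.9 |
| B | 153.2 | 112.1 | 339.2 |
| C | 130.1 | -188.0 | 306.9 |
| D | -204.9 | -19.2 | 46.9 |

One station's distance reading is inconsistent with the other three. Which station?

C

Solve using three stations at a time. Using A, B, D (subtract circle equations pairwise → linear system) gives (x, y) ≈ (-158.1, -22.5).
Distances from that point to each station vs reported:
  A: calculated 179.9 vs reported 179.9 → residual 0.0 km
  B: calculated 339.2 vs reported 339.2 → residual 0.0 km
  C: calculated 332.4 vs reported 306.9 → residual 25.5 km
  D: calculated 46.9 vs reported 46.9 → residual 0.0 km
A, B, D are mutually consistent (residuals ≈ 0); C is off by 25.5 km.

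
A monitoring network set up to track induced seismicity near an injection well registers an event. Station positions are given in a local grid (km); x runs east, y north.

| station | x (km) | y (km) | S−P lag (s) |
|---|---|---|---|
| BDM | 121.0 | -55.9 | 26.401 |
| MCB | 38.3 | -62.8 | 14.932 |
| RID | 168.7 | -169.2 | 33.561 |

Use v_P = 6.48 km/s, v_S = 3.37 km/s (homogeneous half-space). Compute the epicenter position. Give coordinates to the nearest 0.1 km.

Distance from S−P lag: d = Δt · v_P v_S / (v_P − v_S) = Δt · (6.48·3.37)/(6.48−3.37) ≈ 7.0217·Δt.
So d_BDM = 185.38, d_MCB = 104.85, d_RID = 235.66 km.
Circle about each station: (x − 121.0)² + (y + 55.9)² = 185.38²; (x − 38.3)² + (y + 62.8)² = 104.85²; (x − 168.7)² + (y + 169.2)² = 235.66².
Subtracting pairs of circle equations eliminates x²+y² and gives linear equations (the radical axes):
-165.4 x − 13.8 y = 11017.14
95.4 x − 226.6 y = 18152.63
Solving the 2×2 system: x ≈ -57.9, y ≈ -104.5 km.

(-57.9, -104.5)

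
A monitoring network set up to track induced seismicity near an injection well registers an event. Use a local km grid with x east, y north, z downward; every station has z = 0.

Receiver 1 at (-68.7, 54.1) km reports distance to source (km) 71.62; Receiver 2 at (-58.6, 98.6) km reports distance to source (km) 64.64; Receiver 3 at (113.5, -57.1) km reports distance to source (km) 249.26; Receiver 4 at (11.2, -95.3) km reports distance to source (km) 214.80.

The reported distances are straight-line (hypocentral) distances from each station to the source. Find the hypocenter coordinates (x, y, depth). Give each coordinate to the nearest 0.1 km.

x ≈ -78.0 km, y ≈ 90.3 km, depth ≈ 61.1 km

Each station gives a sphere (x−x_i)² + (y−y_i)² + z² = d_i² (stations at z=0).
Subtracting the Receiver 1 sphere from Receiver 2 and Receiver 3: z² cancels, leaving linear equations in x and y:
20.2 x + 89.0 y = 6460.51
364.4 x − 222.4 y = -48504.96
Solving: x ≈ -78.001, y ≈ 90.294 km (keep extra digits for the depth step; rounded: -78.0, 90.3).
Then from the Receiver 1 sphere: z² = 71.62² − (x + 68.7)² − (y − 54.1)² with x = -78.001, y = 90.294, so z ≈ 61.098 ≈ 61.1 km.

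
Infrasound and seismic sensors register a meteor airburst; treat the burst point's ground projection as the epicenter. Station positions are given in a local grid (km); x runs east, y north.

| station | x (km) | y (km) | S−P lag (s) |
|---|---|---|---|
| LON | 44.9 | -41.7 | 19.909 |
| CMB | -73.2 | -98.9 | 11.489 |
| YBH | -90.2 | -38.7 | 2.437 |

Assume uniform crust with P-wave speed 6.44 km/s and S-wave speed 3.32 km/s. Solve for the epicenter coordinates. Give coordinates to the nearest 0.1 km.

x ≈ -90.1 km, y ≈ -22.0 km

Distance from S−P lag: d = Δt · v_P v_S / (v_P − v_S) = Δt · (6.44·3.32)/(6.44−3.32) ≈ 6.8528·Δt.
So d_LON = 136.43, d_CMB = 78.73, d_YBH = 16.70 km.
Circle about each station: (x − 44.9)² + (y + 41.7)² = 136.43²; (x + 73.2)² + (y + 98.9)² = 78.73²; (x + 90.2)² + (y + 38.7)² = 16.70².
Subtracting the LON equation from the CMB and YBH equations removes the quadratic terms:
-236.2 x − 114.4 y = 23799.28
-270.2 x + 6.0 y = 24213.08
Solving the 2×2 system: x ≈ -90.1, y ≈ -22.0 km.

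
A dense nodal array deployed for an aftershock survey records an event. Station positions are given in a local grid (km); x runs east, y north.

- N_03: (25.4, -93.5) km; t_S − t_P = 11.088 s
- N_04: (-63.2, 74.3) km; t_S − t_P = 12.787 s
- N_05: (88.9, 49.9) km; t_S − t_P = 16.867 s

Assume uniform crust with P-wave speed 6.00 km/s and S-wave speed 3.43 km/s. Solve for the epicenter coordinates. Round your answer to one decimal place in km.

Distance from S−P lag: d = Δt · v_P v_S / (v_P − v_S) = Δt · (6.00·3.43)/(6.00−3.43) ≈ 8.0078·Δt.
So d_N_03 = 88.79, d_N_04 = 102.40, d_N_05 = 135.07 km.
Circle about each station: (x − 25.4)² + (y + 93.5)² = 88.79²; (x + 63.2)² + (y − 74.3)² = 102.40²; (x − 88.9)² + (y − 49.9)² = 135.07².
Subtracting the N_03 equation from the N_04 and N_05 equations removes the quadratic terms:
-177.2 x + 335.6 y = -2474.78
127.0 x + 286.8 y = -9354.43
Solving the 2×2 system: x ≈ -26.0, y ≈ -21.1 km.

(-26.0, -21.1)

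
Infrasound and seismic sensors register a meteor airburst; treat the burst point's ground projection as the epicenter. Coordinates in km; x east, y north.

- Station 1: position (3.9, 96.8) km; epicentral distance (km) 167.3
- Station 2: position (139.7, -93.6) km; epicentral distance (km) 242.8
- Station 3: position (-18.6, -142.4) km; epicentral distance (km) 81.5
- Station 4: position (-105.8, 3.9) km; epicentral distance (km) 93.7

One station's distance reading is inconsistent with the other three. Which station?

Station 2

Solve using three stations at a time. Using Station 1, Station 3, Station 4 (subtract circle equations pairwise → linear system) gives (x, y) ≈ (-41.5, -64.2).
Distances from that point to each station vs reported:
  Station 1: calculated 167.3 vs reported 167.3 → residual 0.0 km
  Station 2: calculated 183.6 vs reported 242.8 → residual 59.2 km
  Station 3: calculated 81.5 vs reported 81.5 → residual 0.0 km
  Station 4: calculated 93.7 vs reported 93.7 → residual 0.0 km
Station 1, Station 3, Station 4 are mutually consistent (residuals ≈ 0); Station 2 is off by 59.2 km.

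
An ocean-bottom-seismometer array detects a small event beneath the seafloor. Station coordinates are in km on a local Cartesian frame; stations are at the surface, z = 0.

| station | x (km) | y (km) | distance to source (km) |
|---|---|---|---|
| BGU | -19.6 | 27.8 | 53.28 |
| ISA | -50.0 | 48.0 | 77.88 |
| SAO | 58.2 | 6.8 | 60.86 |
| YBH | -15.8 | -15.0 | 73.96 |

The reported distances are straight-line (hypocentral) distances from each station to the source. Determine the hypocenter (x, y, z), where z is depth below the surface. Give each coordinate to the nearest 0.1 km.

Each station gives a sphere (x−x_i)² + (y−y_i)² + z² = d_i² (stations at z=0).
Subtracting the BGU sphere from ISA and SAO: z² cancels, leaving linear equations in x and y:
-60.8 x + 40.4 y = 420.46
155.6 x − 42.0 y = 1411.30
Solving: x ≈ 20.006, y ≈ 40.516 km (keep extra digits for the depth step; rounded: 20.0, 40.5).
Then from the BGU sphere: z² = 53.28² − (x + 19.6)² − (y − 27.8)² with x = 20.006, y = 40.516, so z ≈ 33.293 ≈ 33.3 km.

(20.0, 40.5, 33.3)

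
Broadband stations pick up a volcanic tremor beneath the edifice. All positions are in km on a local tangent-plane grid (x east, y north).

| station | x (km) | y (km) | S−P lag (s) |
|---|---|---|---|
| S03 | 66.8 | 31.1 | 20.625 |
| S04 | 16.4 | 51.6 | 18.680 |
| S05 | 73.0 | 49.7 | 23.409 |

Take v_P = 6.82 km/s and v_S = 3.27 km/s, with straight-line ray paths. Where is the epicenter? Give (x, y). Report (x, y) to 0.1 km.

x ≈ -28.3 km, y ≈ -56.9 km

Distance from S−P lag: d = Δt · v_P v_S / (v_P − v_S) = Δt · (6.82·3.27)/(6.82−3.27) ≈ 6.2821·Δt.
So d_S03 = 129.57, d_S04 = 117.35, d_S05 = 147.06 km.
Circle about each station: (x − 66.8)² + (y − 31.1)² = 129.57²; (x − 16.4)² + (y − 51.6)² = 117.35²; (x − 73.0)² + (y − 49.7)² = 147.06².
Subtracting the S03 equation from the S04 and S05 equations removes the quadratic terms:
-100.8 x + 41.0 y = 519.43
12.4 x + 37.2 y = -2468.62
Solving the 2×2 system: x ≈ -28.3, y ≈ -56.9 km.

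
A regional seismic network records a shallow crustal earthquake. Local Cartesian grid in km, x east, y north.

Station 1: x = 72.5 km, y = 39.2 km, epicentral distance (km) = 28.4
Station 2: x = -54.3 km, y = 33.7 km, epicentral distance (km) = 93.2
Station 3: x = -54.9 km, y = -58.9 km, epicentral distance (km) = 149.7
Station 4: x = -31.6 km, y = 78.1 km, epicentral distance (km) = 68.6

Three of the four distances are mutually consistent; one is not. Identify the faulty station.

Station 1

Solve using three stations at a time. Using Station 2, Station 3, Station 4 (subtract circle equations pairwise → linear system) gives (x, y) ≈ (34.9, 60.9).
Distances from that point to each station vs reported:
  Station 1: calculated 43.4 vs reported 28.4 → residual 15.0 km
  Station 2: calculated 93.3 vs reported 93.2 → residual 0.1 km
  Station 3: calculated 149.7 vs reported 149.7 → residual 0.0 km
  Station 4: calculated 68.7 vs reported 68.6 → residual 0.1 km
Station 2, Station 3, Station 4 are mutually consistent (residuals ≈ 0); Station 1 is off by 15.0 km.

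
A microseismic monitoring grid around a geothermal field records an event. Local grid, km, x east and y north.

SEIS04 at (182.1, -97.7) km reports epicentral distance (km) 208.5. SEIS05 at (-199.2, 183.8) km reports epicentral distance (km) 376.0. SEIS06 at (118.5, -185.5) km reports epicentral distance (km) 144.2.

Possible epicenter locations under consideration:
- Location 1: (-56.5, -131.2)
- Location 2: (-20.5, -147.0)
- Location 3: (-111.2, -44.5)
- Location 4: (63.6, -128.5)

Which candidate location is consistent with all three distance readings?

Location 2

For each candidate, compare |candidate − station| to the reported distance:
Location 1: residuals SEIS04 32.4, SEIS05 30.2, SEIS06 39.0 → max 39.0 km
Location 2: residuals SEIS04 0.0, SEIS05 0.0, SEIS06 0.0 → max 0.0 km
Location 3: residuals SEIS04 89.6, SEIS05 131.3, SEIS06 125.3 → max 131.3 km
Location 4: residuals SEIS04 86.1, SEIS05 32.2, SEIS06 65.1 → max 86.1 km
Only Location 2 has all residuals ≈ 0.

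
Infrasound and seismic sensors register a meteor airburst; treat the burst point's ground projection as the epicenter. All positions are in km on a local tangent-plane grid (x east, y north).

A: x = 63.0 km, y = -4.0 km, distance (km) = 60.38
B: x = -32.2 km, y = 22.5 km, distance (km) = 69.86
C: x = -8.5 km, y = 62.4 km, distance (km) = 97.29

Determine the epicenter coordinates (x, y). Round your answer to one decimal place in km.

(10.1, -33.1)

Circle about each station: (x − 63.0)² + (y + 4.0)² = 60.38²; (x + 32.2)² + (y − 22.5)² = 69.86²; (x + 8.5)² + (y − 62.4)² = 97.29².
Subtracting pairs of circle equations eliminates x²+y² and gives linear equations (the radical axes):
-190.4 x + 53.0 y = -3676.59
-143.0 x + 132.8 y = -5838.59
Solving the 2×2 system: x ≈ 10.1, y ≈ -33.1 km.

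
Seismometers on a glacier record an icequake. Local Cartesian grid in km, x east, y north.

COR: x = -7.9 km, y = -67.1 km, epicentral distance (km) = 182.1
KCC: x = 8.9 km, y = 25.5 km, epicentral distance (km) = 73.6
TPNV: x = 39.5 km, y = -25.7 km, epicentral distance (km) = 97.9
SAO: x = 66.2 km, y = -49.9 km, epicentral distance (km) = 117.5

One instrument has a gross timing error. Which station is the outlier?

COR

Solve using three stations at a time. Using KCC, TPNV, SAO (subtract circle equations pairwise → linear system) gives (x, y) ≈ (69.2, 67.5).
Distances from that point to each station vs reported:
  COR: calculated 155.2 vs reported 182.1 → residual 26.9 km
  KCC: calculated 73.5 vs reported 73.6 → residual 0.1 km
  TPNV: calculated 97.9 vs reported 97.9 → residual 0.0 km
  SAO: calculated 117.5 vs reported 117.5 → residual 0.0 km
KCC, TPNV, SAO are mutually consistent (residuals ≈ 0); COR is off by 26.9 km.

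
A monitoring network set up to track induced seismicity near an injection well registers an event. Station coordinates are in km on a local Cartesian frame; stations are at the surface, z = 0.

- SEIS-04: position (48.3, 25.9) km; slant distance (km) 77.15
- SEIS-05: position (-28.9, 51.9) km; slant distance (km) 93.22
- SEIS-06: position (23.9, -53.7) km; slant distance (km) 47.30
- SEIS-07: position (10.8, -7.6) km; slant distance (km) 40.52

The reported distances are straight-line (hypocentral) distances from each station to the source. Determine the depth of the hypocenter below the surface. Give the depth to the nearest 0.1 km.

z ≈ 34.7 km

Each station gives a sphere (x−x_i)² + (y−y_i)² + z² = d_i² (stations at z=0).
Subtracting the SEIS-04 sphere from SEIS-05 and SEIS-06: z² cancels, leaving linear equations in x and y:
-154.4 x + 52.0 y = -2212.73
-48.8 x − 159.2 y = 4166.03
Solving: x ≈ 5.002, y ≈ -27.702 km (keep extra digits for the depth step; rounded: 5.0, -27.7).
Then from the SEIS-04 sphere: z² = 77.15² − (x − 48.3)² − (y − 25.9)² with x = 5.002, y = -27.702, so z ≈ 34.702 ≈ 34.7 km.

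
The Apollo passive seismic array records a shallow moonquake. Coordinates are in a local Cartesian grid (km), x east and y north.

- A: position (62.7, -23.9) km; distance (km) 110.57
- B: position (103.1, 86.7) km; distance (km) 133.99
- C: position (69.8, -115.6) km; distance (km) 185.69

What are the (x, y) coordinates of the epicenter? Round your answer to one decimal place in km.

Circle about each station: (x − 62.7)² + (y + 23.9)² = 110.57²; (x − 103.1)² + (y − 86.7)² = 133.99²; (x − 69.8)² + (y + 115.6)² = 185.69².
Subtracting pairs of circle equations eliminates x²+y² and gives linear equations (the radical axes):
80.8 x + 221.2 y = 7916.40
14.2 x − 183.4 y = -8522.15
Solving the 2×2 system: x ≈ -24.1, y ≈ 44.6 km.
Check against A (with the unrounded x, y): √((x − 62.7)²+(y + 23.9)²) = 110.59 ≈ 110.57 km. ✓

-24.1 km east, 44.6 km north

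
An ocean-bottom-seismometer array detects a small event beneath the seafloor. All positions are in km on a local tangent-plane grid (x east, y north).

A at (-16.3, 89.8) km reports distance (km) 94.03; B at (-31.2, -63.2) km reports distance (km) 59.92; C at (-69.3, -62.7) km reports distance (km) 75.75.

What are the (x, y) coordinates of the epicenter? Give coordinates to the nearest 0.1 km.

Circle about each station: (x + 16.3)² + (y − 89.8)² = 94.03²; (x + 31.2)² + (y + 63.2)² = 59.92²; (x + 69.3)² + (y + 62.7)² = 75.75².
Subtracting pairs of circle equations eliminates x²+y² and gives linear equations (the radical axes):
-29.8 x − 306.0 y = 1889.18
-106.0 x − 305.0 y = 3507.63
Solving the 2×2 system: x ≈ -21.3, y ≈ -4.1 km.
Check against A (with the unrounded x, y): √((x + 16.3)²+(y − 89.8)²) = 94.03 ≈ 94.03 km. ✓

x ≈ -21.3 km, y ≈ -4.1 km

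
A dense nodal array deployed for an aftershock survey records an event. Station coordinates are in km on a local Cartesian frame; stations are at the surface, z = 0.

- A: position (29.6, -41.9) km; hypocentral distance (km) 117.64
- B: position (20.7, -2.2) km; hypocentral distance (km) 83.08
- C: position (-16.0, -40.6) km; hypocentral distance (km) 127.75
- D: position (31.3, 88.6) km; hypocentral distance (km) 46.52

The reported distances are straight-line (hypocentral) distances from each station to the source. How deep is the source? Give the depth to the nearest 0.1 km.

Each station gives a sphere (x−x_i)² + (y−y_i)² + z² = d_i² (stations at z=0).
Subtracting the A sphere from B and C: z² cancels, leaving linear equations in x and y:
-17.8 x + 79.4 y = 4738.44
-91.2 x + 2.6 y = -3208.30
Solving: x ≈ 37.117, y ≈ 67.999 km (keep extra digits for the depth step; rounded: 37.1, 68.0).
Then from the A sphere: z² = 117.64² − (x − 29.6)² − (y + 41.9)² with x = 37.117, y = 67.999, so z ≈ 41.290 ≈ 41.3 km.

depth ≈ 41.3 km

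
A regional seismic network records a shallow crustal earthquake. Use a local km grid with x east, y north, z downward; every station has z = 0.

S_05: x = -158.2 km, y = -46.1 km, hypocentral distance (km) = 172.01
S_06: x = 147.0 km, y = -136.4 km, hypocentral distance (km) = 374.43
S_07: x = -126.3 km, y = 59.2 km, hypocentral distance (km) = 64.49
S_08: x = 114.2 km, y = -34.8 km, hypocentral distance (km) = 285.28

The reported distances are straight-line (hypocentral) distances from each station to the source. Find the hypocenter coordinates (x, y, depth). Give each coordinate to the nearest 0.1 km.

x ≈ -123.8 km, y ≈ 121.7 km, depth ≈ 15.7 km

Each station gives a sphere (x−x_i)² + (y−y_i)² + z² = d_i² (stations at z=0).
Subtracting the S_05 sphere from S_06 and S_07: z² cancels, leaving linear equations in x and y:
610.4 x − 180.6 y = -97548.87
63.8 x + 210.6 y = 17732.36
Solving: x ≈ -123.803, y ≈ 121.704 km (keep extra digits for the depth step; rounded: -123.8, 121.7).
Then from the S_05 sphere: z² = 172.01² − (x + 158.2)² − (y + 46.1)² with x = -123.803, y = 121.704, so z ≈ 15.688 ≈ 15.7 km.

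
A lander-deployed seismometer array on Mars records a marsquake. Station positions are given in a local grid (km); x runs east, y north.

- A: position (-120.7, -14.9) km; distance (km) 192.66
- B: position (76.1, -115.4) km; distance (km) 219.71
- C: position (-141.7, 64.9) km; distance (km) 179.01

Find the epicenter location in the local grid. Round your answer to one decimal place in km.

(33.8, 100.2)

Circle about each station: (x + 120.7)² + (y + 14.9)² = 192.66²; (x − 76.1)² + (y + 115.4)² = 219.71²; (x + 141.7)² + (y − 64.9)² = 179.01².
Subtracting the A equation from the B and C equations removes the quadratic terms:
393.6 x − 201.0 y = -6836.74
-42.0 x + 159.6 y = 14573.70
Solving the 2×2 system: x ≈ 33.8, y ≈ 100.2 km.
Check against A (with the unrounded x, y): √((x + 120.7)²+(y + 14.9)²) = 192.67 ≈ 192.66 km. ✓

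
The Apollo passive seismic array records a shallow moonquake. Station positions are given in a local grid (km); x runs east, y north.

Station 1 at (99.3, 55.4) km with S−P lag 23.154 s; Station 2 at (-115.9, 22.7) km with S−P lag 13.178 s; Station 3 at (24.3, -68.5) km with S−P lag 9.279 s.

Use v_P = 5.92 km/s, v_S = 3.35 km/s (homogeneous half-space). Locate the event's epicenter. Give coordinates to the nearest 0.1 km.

x ≈ -44.9 km, y ≈ -50.1 km

Distance from S−P lag: d = Δt · v_P v_S / (v_P − v_S) = Δt · (5.92·3.35)/(5.92−3.35) ≈ 7.7167·Δt.
So d_Station 1 = 178.67, d_Station 2 = 101.69, d_Station 3 = 71.60 km.
Circle about each station: (x − 99.3)² + (y − 55.4)² = 178.67²; (x + 115.9)² + (y − 22.7)² = 101.69²; (x − 24.3)² + (y + 68.5)² = 71.60².
Subtracting pairs of circle equations eliminates x²+y² and gives linear equations (the radical axes):
-430.4 x − 65.4 y = 22600.56
-150.0 x − 247.8 y = 19149.50
Solving the 2×2 system: x ≈ -44.9, y ≈ -50.1 km.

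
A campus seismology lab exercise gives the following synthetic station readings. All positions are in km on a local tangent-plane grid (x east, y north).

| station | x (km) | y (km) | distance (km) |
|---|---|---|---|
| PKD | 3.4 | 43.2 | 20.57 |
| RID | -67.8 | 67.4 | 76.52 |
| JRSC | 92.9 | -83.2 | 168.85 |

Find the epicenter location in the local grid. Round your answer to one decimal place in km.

Circle about each station: (x − 3.4)² + (y − 43.2)² = 20.57²; (x + 67.8)² + (y − 67.4)² = 76.52²; (x − 92.9)² + (y + 83.2)² = 168.85².
Subtracting pairs of circle equations eliminates x²+y² and gives linear equations (the radical axes):
-142.4 x + 48.4 y = 1829.61
179.0 x − 252.8 y = -14412.35
Solving the 2×2 system: x ≈ 8.6, y ≈ 63.1 km.

x ≈ 8.6 km, y ≈ 63.1 km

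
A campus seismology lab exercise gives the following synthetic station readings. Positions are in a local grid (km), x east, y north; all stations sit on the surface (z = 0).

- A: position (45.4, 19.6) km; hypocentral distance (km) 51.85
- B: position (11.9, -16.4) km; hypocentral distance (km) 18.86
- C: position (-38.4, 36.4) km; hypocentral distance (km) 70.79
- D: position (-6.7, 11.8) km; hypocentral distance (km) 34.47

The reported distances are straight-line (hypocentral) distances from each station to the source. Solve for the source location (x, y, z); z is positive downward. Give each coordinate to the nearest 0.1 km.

(9.2, -12.7, 18.3)

Each station gives a sphere (x−x_i)² + (y−y_i)² + z² = d_i² (stations at z=0).
Subtracting the A sphere from B and C: z² cancels, leaving linear equations in x and y:
-67.0 x − 72.0 y = 297.97
-167.6 x + 33.6 y = -1968.60
Solving: x ≈ 9.200, y ≈ -12.700 km (keep extra digits for the depth step; rounded: 9.2, -12.7).
Then from the A sphere: z² = 51.85² − (x − 45.4)² − (y − 19.6)² with x = 9.200, y = -12.700, so z ≈ 18.295 ≈ 18.3 km.
Check against D (with the unrounded solution): distance 34.46 ≈ 34.47 km. ✓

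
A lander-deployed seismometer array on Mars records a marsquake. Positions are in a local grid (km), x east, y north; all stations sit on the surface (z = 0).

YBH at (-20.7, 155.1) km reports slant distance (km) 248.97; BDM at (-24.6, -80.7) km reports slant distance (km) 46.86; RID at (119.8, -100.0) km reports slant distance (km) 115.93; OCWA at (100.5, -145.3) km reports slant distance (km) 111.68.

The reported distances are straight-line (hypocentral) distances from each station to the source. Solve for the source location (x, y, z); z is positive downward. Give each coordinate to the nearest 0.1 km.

(8.7, -90.1, 31.6)

Each station gives a sphere (x−x_i)² + (y−y_i)² + z² = d_i² (stations at z=0).
Subtracting the YBH sphere from BDM and RID: z² cancels, leaving linear equations in x and y:
-7.8 x − 471.6 y = 42423.35
281.0 x − 510.2 y = 48413.84
Solving: x ≈ 8.700, y ≈ -90.100 km (keep extra digits for the depth step; rounded: 8.7, -90.1).
Then from the YBH sphere: z² = 248.97² − (x + 20.7)² − (y − 155.1)² with x = 8.700, y = -90.100, so z ≈ 31.602 ≈ 31.6 km.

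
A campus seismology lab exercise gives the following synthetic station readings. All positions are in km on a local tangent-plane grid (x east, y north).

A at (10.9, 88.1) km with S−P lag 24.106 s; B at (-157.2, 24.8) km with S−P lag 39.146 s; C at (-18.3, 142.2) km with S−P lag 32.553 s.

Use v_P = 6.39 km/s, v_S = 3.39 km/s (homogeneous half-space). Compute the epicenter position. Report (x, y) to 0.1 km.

Distance from S−P lag: d = Δt · v_P v_S / (v_P − v_S) = Δt · (6.39·3.39)/(6.39−3.39) ≈ 7.2207·Δt.
So d_A = 174.06, d_B = 282.66, d_C = 235.06 km.
Circle about each station: (x − 10.9)² + (y − 88.1)² = 174.06²; (x + 157.2)² + (y − 24.8)² = 282.66²; (x + 18.3)² + (y − 142.2)² = 235.06².
Subtracting the A equation from the B and C equations removes the quadratic terms:
-336.2 x − 126.6 y = -32153.33
-58.4 x + 108.2 y = -12281.01
Solving the 2×2 system: x ≈ 115.0, y ≈ -51.4 km.

115.0 km east, -51.4 km north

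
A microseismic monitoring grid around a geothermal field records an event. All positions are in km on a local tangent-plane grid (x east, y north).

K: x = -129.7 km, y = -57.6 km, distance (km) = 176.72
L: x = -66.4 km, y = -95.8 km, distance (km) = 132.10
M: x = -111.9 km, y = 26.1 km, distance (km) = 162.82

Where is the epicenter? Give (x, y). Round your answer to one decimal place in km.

Circle about each station: (x + 129.7)² + (y + 57.6)² = 176.72²; (x + 66.4)² + (y + 95.8)² = 132.10²; (x + 111.9)² + (y − 26.1)² = 162.82².
Subtracting the K equation from the L and M equations removes the quadratic terms:
126.6 x − 76.4 y = 7226.30
35.6 x + 167.4 y = -2217.42
Solving the 2×2 system: x ≈ 43.5, y ≈ -22.5 km.

(43.5, -22.5)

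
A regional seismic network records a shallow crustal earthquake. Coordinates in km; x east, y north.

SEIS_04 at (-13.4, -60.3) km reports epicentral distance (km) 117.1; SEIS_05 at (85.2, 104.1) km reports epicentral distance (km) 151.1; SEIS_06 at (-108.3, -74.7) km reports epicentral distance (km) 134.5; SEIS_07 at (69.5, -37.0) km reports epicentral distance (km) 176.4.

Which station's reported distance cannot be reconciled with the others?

Solve using three stations at a time. Using SEIS_04, SEIS_05, SEIS_06 (subtract circle equations pairwise → linear system) gives (x, y) ≈ (-55.5, 49.0).
Distances from that point to each station vs reported:
  SEIS_04: calculated 117.1 vs reported 117.1 → residual 0.0 km
  SEIS_05: calculated 151.1 vs reported 151.1 → residual 0.0 km
  SEIS_06: calculated 134.5 vs reported 134.5 → residual 0.0 km
  SEIS_07: calculated 151.7 vs reported 176.4 → residual 24.7 km
SEIS_04, SEIS_05, SEIS_06 are mutually consistent (residuals ≈ 0); SEIS_07 is off by 24.7 km.

SEIS_07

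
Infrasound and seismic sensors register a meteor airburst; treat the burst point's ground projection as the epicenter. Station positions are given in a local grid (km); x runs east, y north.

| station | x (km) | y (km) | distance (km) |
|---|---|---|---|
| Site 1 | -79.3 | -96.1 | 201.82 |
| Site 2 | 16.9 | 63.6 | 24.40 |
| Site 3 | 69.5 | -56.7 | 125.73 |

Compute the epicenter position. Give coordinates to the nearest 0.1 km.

x ≈ 41.2 km, y ≈ 65.8 km

Circle about each station: (x + 79.3)² + (y + 96.1)² = 201.82²; (x − 16.9)² + (y − 63.6)² = 24.40²; (x − 69.5)² + (y + 56.7)² = 125.73².
Subtracting pairs of circle equations eliminates x²+y² and gives linear equations (the radical axes):
192.4 x + 319.4 y = 28942.82
297.6 x + 78.8 y = 17444.72
Solving the 2×2 system: x ≈ 41.2, y ≈ 65.8 km.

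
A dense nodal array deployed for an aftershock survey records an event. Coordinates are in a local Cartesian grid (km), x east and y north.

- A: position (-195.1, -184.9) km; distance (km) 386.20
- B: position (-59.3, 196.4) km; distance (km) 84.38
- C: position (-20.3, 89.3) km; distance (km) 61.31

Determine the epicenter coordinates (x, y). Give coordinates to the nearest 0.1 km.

(7.0, 144.2)

Circle about each station: (x + 195.1)² + (y + 184.9)² = 386.20²; (x + 59.3)² + (y − 196.4)² = 84.38²; (x + 20.3)² + (y − 89.3)² = 61.31².
Subtracting the A equation from the B and C equations removes the quadratic terms:
271.6 x + 762.6 y = 111867.89
349.6 x + 548.4 y = 81526.08
Solving the 2×2 system: x ≈ 7.0, y ≈ 144.2 km.
Check against A (with the unrounded x, y): √((x + 195.1)²+(y + 184.9)²) = 386.20 ≈ 386.20 km. ✓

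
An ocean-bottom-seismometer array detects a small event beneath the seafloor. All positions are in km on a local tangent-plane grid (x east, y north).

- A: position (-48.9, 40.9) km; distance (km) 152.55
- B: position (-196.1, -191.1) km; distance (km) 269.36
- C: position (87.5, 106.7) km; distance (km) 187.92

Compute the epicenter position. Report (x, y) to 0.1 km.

47.9 km east, -77.0 km north

Circle about each station: (x + 48.9)² + (y − 40.9)² = 152.55²; (x + 196.1)² + (y + 191.1)² = 269.36²; (x − 87.5)² + (y − 106.7)² = 187.92².
Subtracting the A equation from the B and C equations removes the quadratic terms:
-294.4 x − 464.0 y = 21627.09
272.8 x + 131.6 y = 2934.70
Solving the 2×2 system: x ≈ 47.9, y ≈ -77.0 km.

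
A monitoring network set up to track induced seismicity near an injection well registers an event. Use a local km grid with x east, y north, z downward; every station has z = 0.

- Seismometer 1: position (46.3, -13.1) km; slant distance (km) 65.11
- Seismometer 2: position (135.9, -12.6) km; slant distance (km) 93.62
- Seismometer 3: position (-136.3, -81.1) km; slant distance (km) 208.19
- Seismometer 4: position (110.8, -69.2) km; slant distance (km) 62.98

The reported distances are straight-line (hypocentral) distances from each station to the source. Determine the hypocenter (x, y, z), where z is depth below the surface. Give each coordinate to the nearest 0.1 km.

(66.1, -57.9, 42.9)

Each station gives a sphere (x−x_i)² + (y−y_i)² + z² = d_i² (stations at z=0).
Subtracting the Seismometer 1 sphere from Seismometer 2 and Seismometer 3: z² cancels, leaving linear equations in x and y:
179.2 x + 1.0 y = 11786.88
-365.2 x − 136.0 y = -16264.16
Solving: x ≈ 66.098, y ≈ -57.903 km (keep extra digits for the depth step; rounded: 66.1, -57.9).
Then from the Seismometer 1 sphere: z² = 65.11² − (x − 46.3)² − (y + 13.1)² with x = 66.098, y = -57.903, so z ≈ 42.896 ≈ 42.9 km.
Check against Seismometer 4 (with the unrounded solution): distance 62.98 ≈ 62.98 km. ✓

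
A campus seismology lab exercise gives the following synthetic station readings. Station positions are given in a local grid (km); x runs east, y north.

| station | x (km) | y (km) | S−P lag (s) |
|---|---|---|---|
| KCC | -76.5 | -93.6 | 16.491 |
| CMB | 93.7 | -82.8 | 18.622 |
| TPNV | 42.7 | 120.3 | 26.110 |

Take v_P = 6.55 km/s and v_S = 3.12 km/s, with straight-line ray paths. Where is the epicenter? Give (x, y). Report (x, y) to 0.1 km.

-3.0 km east, -28.4 km north

Distance from S−P lag: d = Δt · v_P v_S / (v_P − v_S) = Δt · (6.55·3.12)/(6.55−3.12) ≈ 5.9580·Δt.
So d_KCC = 98.25, d_CMB = 110.95, d_TPNV = 155.56 km.
Circle about each station: (x + 76.5)² + (y + 93.6)² = 98.25²; (x − 93.7)² + (y + 82.8)² = 110.95²; (x − 42.7)² + (y − 120.3)² = 155.56².
Subtracting pairs of circle equations eliminates x²+y² and gives linear equations (the radical axes):
340.4 x + 21.6 y = -1634.52
238.4 x + 427.8 y = -12863.68
Solving the 2×2 system: x ≈ -3.0, y ≈ -28.4 km.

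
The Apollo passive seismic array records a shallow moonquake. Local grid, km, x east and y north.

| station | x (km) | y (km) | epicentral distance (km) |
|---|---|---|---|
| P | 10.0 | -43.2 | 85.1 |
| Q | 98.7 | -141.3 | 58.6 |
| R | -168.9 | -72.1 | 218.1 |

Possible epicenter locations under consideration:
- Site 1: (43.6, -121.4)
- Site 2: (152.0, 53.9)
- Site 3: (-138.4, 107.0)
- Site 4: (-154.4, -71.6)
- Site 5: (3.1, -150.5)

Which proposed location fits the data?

For each candidate, compare |candidate − station| to the reported distance:
Site 1: residuals P 0.0, Q 0.0, R 0.0 → max 0.0 km
Site 2: residuals P 86.9, Q 143.7, R 126.7 → max 143.7 km
Site 3: residuals P 126.0, Q 284.7, R 36.4 → max 284.7 km
Site 4: residuals P 81.7, Q 203.9, R 203.6 → max 203.9 km
Site 5: residuals P 22.4, Q 37.4, R 29.1 → max 37.4 km
Only Site 1 has all residuals ≈ 0.

Site 1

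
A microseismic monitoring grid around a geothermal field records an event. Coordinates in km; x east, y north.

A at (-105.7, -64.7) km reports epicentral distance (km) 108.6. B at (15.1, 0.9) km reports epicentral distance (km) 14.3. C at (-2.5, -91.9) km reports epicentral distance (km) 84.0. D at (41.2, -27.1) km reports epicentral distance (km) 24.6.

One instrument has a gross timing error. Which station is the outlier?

Solve using three stations at a time. Using B, C, D (subtract circle equations pairwise → linear system) gives (x, y) ≈ (22.1, -11.6).
Distances from that point to each station vs reported:
  A: calculated 138.4 vs reported 108.6 → residual 29.8 km
  B: calculated 14.3 vs reported 14.3 → residual 0.0 km
  C: calculated 84.0 vs reported 84.0 → residual 0.0 km
  D: calculated 24.6 vs reported 24.6 → residual 0.0 km
B, C, D are mutually consistent (residuals ≈ 0); A is off by 29.8 km.

A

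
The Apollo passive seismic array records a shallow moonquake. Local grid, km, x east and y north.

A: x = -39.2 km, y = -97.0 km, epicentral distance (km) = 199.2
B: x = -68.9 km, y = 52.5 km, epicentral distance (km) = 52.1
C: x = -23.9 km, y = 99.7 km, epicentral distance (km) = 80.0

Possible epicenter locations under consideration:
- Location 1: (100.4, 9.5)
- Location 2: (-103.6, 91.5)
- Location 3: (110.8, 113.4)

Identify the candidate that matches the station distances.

Location 2

For each candidate, compare |candidate − station| to the reported distance:
Location 1: residuals A 23.6, B 122.6, C 73.6 → max 122.6 km
Location 2: residuals A 0.0, B 0.1, C 0.1 → max 0.1 km
Location 3: residuals A 59.2, B 137.6, C 55.4 → max 137.6 km
Only Location 2 has all residuals ≈ 0.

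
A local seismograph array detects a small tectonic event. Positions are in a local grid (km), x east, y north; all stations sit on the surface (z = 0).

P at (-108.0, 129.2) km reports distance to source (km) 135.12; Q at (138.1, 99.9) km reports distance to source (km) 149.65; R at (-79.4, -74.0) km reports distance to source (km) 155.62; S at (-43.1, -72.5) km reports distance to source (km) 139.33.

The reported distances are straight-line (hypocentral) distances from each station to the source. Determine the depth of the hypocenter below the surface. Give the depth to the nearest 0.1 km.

35.1 km

Each station gives a sphere (x−x_i)² + (y−y_i)² + z² = d_i² (stations at z=0).
Subtracting the P sphere from Q and R: z² cancels, leaving linear equations in x and y:
492.2 x − 58.6 y = -3442.73
57.2 x − 406.4 y = -22536.45
Solving: x ≈ -0.399, y ≈ 55.398 km (keep extra digits for the depth step; rounded: -0.4, 55.4).
Then from the P sphere: z² = 135.12² − (x + 108.0)² − (y − 129.2)² with x = -0.399, y = 55.398, so z ≈ 35.110 ≈ 35.1 km.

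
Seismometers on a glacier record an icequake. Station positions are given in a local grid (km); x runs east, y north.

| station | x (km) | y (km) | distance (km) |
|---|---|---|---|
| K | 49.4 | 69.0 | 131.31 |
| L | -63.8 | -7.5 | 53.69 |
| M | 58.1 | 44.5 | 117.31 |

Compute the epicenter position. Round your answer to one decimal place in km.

Circle about each station: (x − 49.4)² + (y − 69.0)² = 131.31²; (x + 63.8)² + (y + 7.5)² = 53.69²; (x − 58.1)² + (y − 44.5)² = 117.31².
Subtracting the K equation from the L and M equations removes the quadratic terms:
-226.4 x − 153.0 y = 11285.03
17.4 x − 49.0 y = 1635.18
Solving the 2×2 system: x ≈ -22.0, y ≈ -41.2 km.

(-22.0, -41.2)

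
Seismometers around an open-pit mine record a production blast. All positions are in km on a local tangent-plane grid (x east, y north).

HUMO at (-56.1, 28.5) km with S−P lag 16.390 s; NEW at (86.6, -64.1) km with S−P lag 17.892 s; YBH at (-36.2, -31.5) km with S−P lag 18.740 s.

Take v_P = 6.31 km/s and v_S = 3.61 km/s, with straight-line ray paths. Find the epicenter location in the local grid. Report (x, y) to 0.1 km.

69.7 km east, 85.9 km north

Distance from S−P lag: d = Δt · v_P v_S / (v_P − v_S) = Δt · (6.31·3.61)/(6.31−3.61) ≈ 8.4367·Δt.
So d_HUMO = 138.28, d_NEW = 150.95, d_YBH = 158.10 km.
Circle about each station: (x + 56.1)² + (y − 28.5)² = 138.28²; (x − 86.6)² + (y + 64.1)² = 150.95²; (x + 36.2)² + (y + 31.5)² = 158.10².
Subtracting the HUMO equation from the NEW and YBH equations removes the quadratic terms:
285.4 x − 185.2 y = 3984.37
39.8 x − 120.0 y = -7531.02
Solving the 2×2 system: x ≈ 69.7, y ≈ 85.9 km.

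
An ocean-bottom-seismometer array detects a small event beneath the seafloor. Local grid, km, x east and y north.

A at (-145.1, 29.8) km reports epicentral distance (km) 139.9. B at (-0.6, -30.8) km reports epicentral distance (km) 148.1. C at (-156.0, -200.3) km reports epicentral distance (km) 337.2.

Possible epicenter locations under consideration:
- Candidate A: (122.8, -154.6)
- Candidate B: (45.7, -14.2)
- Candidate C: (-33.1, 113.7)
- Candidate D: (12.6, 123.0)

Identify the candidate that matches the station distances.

For each candidate, compare |candidate − station| to the reported distance:
Candidate A: residuals A 185.3, B 26.7, C 54.7 → max 185.3 km
Candidate B: residuals A 55.9, B 98.9, C 62.8 → max 98.9 km
Candidate C: residuals A 0.0, B 0.0, C 0.0 → max 0.0 km
Candidate D: residuals A 43.3, B 6.3, C 27.4 → max 43.3 km
Only Candidate C has all residuals ≈ 0.

Candidate C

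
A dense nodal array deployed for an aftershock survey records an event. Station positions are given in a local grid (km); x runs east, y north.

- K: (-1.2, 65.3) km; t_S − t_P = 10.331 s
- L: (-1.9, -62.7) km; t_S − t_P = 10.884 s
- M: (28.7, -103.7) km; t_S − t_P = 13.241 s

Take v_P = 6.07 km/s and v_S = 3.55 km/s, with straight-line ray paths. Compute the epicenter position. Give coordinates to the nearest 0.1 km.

(62.7, 4.3)

Distance from S−P lag: d = Δt · v_P v_S / (v_P − v_S) = Δt · (6.07·3.55)/(6.07−3.55) ≈ 8.5510·Δt.
So d_K = 88.34, d_L = 93.07, d_M = 113.22 km.
Circle about each station: (x + 1.2)² + (y − 65.3)² = 88.34²; (x + 1.9)² + (y + 62.7)² = 93.07²; (x − 28.7)² + (y + 103.7)² = 113.22².
Subtracting pairs of circle equations eliminates x²+y² and gives linear equations (the radical axes):
-1.4 x − 256.0 y = -1188.70
59.8 x − 338.0 y = 2297.04
Solving the 2×2 system: x ≈ 62.7, y ≈ 4.3 km.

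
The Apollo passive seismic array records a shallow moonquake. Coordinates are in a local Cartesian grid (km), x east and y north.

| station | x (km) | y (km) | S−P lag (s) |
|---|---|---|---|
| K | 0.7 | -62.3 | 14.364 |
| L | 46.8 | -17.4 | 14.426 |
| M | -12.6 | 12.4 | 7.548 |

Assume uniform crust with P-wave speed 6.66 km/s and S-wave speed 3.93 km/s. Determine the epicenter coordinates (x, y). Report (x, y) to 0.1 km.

-70.8 km east, 55.4 km north

Distance from S−P lag: d = Δt · v_P v_S / (v_P − v_S) = Δt · (6.66·3.93)/(6.66−3.93) ≈ 9.5875·Δt.
So d_K = 137.71, d_L = 138.31, d_M = 72.37 km.
Circle about each station: (x − 0.7)² + (y + 62.3)² = 137.71²; (x − 46.8)² + (y + 17.4)² = 138.31²; (x + 12.6)² + (y − 12.4)² = 72.37².
Subtracting pairs of circle equations eliminates x²+y² and gives linear equations (the radical axes):
92.2 x + 89.8 y = -1554.39
-26.6 x + 149.4 y = 10157.37
Solving the 2×2 system: x ≈ -70.8, y ≈ 55.4 km.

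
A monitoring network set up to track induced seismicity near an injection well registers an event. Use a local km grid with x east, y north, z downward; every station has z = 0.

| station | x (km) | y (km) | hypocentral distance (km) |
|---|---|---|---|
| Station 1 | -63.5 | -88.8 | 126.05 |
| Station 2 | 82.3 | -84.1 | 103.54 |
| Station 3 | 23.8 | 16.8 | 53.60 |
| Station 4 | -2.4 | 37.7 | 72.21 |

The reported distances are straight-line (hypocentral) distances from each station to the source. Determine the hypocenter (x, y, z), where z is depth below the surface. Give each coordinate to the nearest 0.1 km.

Each station gives a sphere (x−x_i)² + (y−y_i)² + z² = d_i² (stations at z=0).
Subtracting the Station 1 sphere from Station 2 and Station 3: z² cancels, leaving linear equations in x and y:
291.6 x + 9.4 y = 7096.48
174.6 x + 211.2 y = 1946.63
Solving: x ≈ 24.697, y ≈ -11.200 km (keep extra digits for the depth step; rounded: 24.7, -11.2).
Then from the Station 1 sphere: z² = 126.05² − (x + 63.5)² − (y + 88.8)² with x = 24.697, y = -11.200, so z ≈ 45.696 ≈ 45.7 km.
Check against Station 4 (with the unrounded solution): distance 72.21 ≈ 72.21 km. ✓

(24.7, -11.2, 45.7)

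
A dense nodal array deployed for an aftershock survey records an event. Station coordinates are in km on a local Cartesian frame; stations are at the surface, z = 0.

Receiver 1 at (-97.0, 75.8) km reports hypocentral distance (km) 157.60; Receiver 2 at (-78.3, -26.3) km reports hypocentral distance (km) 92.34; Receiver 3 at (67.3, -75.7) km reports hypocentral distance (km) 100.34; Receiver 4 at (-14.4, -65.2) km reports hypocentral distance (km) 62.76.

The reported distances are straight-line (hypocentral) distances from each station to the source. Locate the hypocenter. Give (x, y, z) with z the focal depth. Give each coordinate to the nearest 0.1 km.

(-7.2, -40.4, 57.2)

Each station gives a sphere (x−x_i)² + (y−y_i)² + z² = d_i² (stations at z=0).
Subtracting the Receiver 1 sphere from Receiver 2 and Receiver 3: z² cancels, leaving linear equations in x and y:
37.4 x − 204.2 y = 7979.02
328.6 x − 303.0 y = 9874.78
Solving: x ≈ -7.194, y ≈ -40.392 km (keep extra digits for the depth step; rounded: -7.2, -40.4).
Then from the Receiver 1 sphere: z² = 157.60² − (x + 97.0)² − (y − 75.8)² with x = -7.194, y = -40.392, so z ≈ 57.202 ≈ 57.2 km.
Check against Receiver 4 (with the unrounded solution): distance 62.76 ≈ 62.76 km. ✓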